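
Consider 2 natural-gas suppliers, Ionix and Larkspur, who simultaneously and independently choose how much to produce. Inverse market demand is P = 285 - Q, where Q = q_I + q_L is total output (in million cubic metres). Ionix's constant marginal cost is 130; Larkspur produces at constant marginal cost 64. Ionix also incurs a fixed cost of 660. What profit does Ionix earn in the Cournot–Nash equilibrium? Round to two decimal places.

Ionix's profit: π_I = (285 - Q)q_I - (130q_I). Setting ∂π_I/∂q_I = 0: 155 - 2q_I - (q_L) = 0.
Larkspur's first-order condition: 221 - 2q_L - (q_I) = 0.
Rearranging gives the reaction functions q_I = (155 - q_L)/2 and q_L = (221 - q_I)/2.
Substituting one into the other gives q_I = 89/3 and q_L = 287/3.
Price P = 285 - 376/3 = 479/3.
Ionix's profit: (479/3 - 130)·(89/3) - 660 = 1981/9.

220.11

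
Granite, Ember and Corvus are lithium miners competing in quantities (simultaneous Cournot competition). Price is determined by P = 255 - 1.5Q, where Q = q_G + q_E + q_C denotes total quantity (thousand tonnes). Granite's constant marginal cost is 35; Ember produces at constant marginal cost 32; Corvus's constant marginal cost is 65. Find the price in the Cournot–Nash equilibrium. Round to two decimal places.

96.75

Granite's profit: π_G = (255 - 1.5Q)q_G - (35q_G). Setting ∂π_G/∂q_G = 0: 220 - 3q_G - (3/2)(q_E + q_C) = 0.
Ember's first-order condition: 223 - 3q_E - (3/2)(q_G + q_C) = 0.
Corvus's first-order condition: 190 - 3q_C - (3/2)(q_G + q_E) = 0.
Adding the 3 first-order conditions: 633 − 6Q = 0, so Q = 211/2.
Back-substituting: q_G = (220 − 633/4)/(3/2) = 247/6, q_E = (223 − 633/4)/(3/2) = 259/6, q_C = (190 − 633/4)/(3/2) = 127/6.
Total output Q = 211/2, so price P = 255 - (3/2)·(211/2) = 387/4.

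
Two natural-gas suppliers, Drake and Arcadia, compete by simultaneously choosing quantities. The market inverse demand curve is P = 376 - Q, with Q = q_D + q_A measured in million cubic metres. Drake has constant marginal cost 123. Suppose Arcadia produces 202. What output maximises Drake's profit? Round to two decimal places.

With the rival's output fixed at 202, Drake's profit is π_D = (376 - 202 - q_D)q_D - (123q_D) = (174 - q_D)q_D - (123q_D).
∂π_D/∂q_D = 51 - 2q_D = 0, so q_D = 51/2.

25.50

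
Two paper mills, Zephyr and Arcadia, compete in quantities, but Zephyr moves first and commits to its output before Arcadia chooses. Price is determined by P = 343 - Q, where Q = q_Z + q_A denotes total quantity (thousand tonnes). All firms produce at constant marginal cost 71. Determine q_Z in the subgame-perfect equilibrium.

136

Solve by backward induction. Given q_Z, the follower Arcadia maximises π_A = (343 - q_Z - q_A)q_A - 71q_A.
Follower FOC: 272 - q_Z - 2q_A = 0, so q_A(q_Z) = (272 - q_Z)/2.
The leader anticipates this reaction. Substituting into P = 343 - Q gives P = 207 - (1/2)q_Z, so π_Z = (207 - (1/2)q_Z)q_Z - 71q_Z.
The leader's first-order condition 136 - q_Z = 0 yields q_Z = 136.
Then q_A = (272 - 136)/2 = 68.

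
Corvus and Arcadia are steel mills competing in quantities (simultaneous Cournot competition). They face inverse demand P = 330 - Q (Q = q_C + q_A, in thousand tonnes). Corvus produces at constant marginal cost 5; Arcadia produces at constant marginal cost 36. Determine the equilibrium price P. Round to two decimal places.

Corvus's profit: π_C = (330 - Q)q_C - (5q_C). Setting ∂π_C/∂q_C = 0: 325 - 2q_C - (q_A) = 0.
Arcadia's first-order condition: 294 - 2q_A - (q_C) = 0.
Best responses: q_C = (325 - q_A)/2, q_A = (294 - q_C)/2.
Substituting one into the other gives q_C = 356/3 and q_A = 263/3.
Total output Q = 619/3, so price P = 330 - 619/3 = 371/3.

123.67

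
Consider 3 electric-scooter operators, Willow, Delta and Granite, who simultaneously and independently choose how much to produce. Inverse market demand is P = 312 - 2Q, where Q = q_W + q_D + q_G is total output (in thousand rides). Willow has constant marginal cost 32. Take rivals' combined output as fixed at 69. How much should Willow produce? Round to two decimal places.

With rivals' combined output fixed at 69, Willow's profit is π_W = (312 - 2·69 - 2q_W)q_W - (32q_W) = (174 - 2q_W)q_W - (32q_W).
∂π_W/∂q_W = 142 - 4q_W = 0, so q_W = 71/2.

35.50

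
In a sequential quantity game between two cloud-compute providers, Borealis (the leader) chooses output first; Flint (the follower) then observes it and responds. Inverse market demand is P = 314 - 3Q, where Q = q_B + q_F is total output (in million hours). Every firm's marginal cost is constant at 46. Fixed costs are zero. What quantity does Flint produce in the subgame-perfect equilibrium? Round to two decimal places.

Solve by backward induction. Given q_B, the follower Flint maximises π_F = (314 - 3q_B - 3q_F)q_F - 46q_F.
∂π_F/∂q_F = 268 - 3q_B - 6q_F = 0 gives the reaction function q_F = (268 - 3q_B)/6.
The leader anticipates this reaction. Substituting into P = 314 - 3Q gives P = 180 - (3/2)q_B, so π_B = (180 - (3/2)q_B)q_B - 46q_B.
Leader FOC: 134 - 3q_B = 0, so q_B = 134/3.
Then q_F = (268 - 3·(134/3))/6 = 67/3.

22.33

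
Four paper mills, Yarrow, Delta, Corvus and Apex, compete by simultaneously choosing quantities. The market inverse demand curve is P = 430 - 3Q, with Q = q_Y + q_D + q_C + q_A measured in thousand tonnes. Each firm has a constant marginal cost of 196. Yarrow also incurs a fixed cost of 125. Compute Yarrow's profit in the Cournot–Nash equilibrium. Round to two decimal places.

605.08

Each firm earns π_i = (430 - 3Q)q_i - 196q_i.
Setting ∂π_i/∂q_i = 0 with rivals' quantities fixed: 234 - 6q_i - 3·Σ_{j≠i} q_j = 0.
With identical firms every q_j equals q_i, so Σ_{j≠i} q_j = 3q_i and 234 = 15q_i, giving q_i = 78/5.
Price P = 430 - 3·(312/5) = 1214/5.
Yarrow's profit: (1214/5 - 196)·(78/5) - 125 = 605.0800.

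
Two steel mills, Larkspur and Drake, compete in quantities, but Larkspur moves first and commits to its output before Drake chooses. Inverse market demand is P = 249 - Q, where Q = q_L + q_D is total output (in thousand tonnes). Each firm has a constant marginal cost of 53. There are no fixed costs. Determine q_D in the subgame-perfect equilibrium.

The follower Drake best-responds to any q_L: π_D = (249 - Q)q_D - 53q_D.
∂π_D/∂q_D = 196 - q_L - 2q_D = 0 gives the reaction function q_D = (196 - q_L)/2.
The leader anticipates this reaction. Substituting into P = 249 - Q gives P = 151 - (1/2)q_L, so π_L = (151 - (1/2)q_L)q_L - 53q_L.
The leader's first-order condition 98 - q_L = 0 yields q_L = 98.
Then q_D = (196 - 98)/2 = 49.

49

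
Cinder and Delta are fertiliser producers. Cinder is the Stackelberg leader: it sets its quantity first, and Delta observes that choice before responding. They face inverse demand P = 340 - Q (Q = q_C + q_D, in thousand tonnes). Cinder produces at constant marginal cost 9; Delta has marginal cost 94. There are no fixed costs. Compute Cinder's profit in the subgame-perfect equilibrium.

Solve by backward induction. Given q_C, the follower Delta maximises π_D = (340 - q_C - q_D)q_D - 94q_D.
Follower FOC: 246 - q_C - 2q_D = 0, so q_D(q_C) = (246 - q_C)/2.
The leader anticipates this reaction. Substituting into P = 340 - Q gives P = 217 - (1/2)q_C, so π_C = (217 - (1/2)q_C)q_C - 9q_C.
The leader's first-order condition 208 - q_C = 0 yields q_C = 208.
Then q_D = (246 - 208)/2 = 19.
Price P = 340 - 227 = 113.
Cinder's profit: (113 - 9)·208 = 21632.

21632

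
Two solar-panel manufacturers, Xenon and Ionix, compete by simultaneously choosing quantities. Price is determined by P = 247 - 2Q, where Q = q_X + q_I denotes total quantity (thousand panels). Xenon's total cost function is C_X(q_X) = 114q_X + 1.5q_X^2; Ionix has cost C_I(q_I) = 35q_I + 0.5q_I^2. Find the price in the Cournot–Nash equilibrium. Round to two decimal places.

152.87

Xenon's profit: π_X = (247 - 2Q)q_X - (114q_X + (3/2)q_X²). Setting ∂π_X/∂q_X = 0: 133 - 7q_X - 2(q_I) = 0.
Ionix's first-order condition: 212 - 5q_I - 2(q_X) = 0.
Best responses: q_X = (133 - 2q_I)/7, q_I = (212 - 2q_X)/5.
Substituting one into the other gives q_X = 241/31 and q_I = 1218/31.
Total output Q = 1459/31, so price P = 247 - 2·(1459/31) = 152.8710.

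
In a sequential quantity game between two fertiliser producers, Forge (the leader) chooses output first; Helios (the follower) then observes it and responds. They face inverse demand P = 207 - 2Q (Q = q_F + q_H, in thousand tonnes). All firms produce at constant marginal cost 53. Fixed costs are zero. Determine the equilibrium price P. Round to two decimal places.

Solve by backward induction. Given q_F, the follower Helios maximises π_H = (207 - 2q_F - 2q_H)q_H - 53q_H.
∂π_H/∂q_H = 154 - 2q_F - 4q_H = 0 gives the reaction function q_H = (154 - 2q_F)/4.
The leader anticipates this reaction. Substituting into P = 207 - 2Q gives P = 130 - q_F, so π_F = (130 - q_F)q_F - 53q_F.
Leader FOC: 77 - 2q_F = 0, so q_F = 77/2.
Then q_H = (154 - 2·(77/2))/4 = 77/4.
Total output Q = 231/4, so price P = 207 - 2·(231/4) = 183/2.

91.50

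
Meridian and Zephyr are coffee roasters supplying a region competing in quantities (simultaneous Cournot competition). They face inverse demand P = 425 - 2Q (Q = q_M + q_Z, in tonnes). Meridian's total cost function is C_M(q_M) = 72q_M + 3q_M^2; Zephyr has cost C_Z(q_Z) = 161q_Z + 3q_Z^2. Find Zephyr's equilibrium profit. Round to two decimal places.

2029.27

Meridian's profit: π_M = (425 - 2Q)q_M - (72q_M + 3q_M²). Setting ∂π_M/∂q_M = 0: 353 - 10q_M - 2(q_Z) = 0.
Zephyr's first-order condition: 264 - 10q_Z - 2(q_M) = 0.
Best responses: q_M = (353 - 2q_Z)/10, q_Z = (264 - 2q_M)/10.
Substituting one into the other gives q_M = 1501/48 and q_Z = 967/48.
Price P = 425 - 2·(617/12) = 1933/6.
Zephyr's profit: (1933/6)·(967/48) - 161·(967/48) - 3(967/48)² = 2029.2730.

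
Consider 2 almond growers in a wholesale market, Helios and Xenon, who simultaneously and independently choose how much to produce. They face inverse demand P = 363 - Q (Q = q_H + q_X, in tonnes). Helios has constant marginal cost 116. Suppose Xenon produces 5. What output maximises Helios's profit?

With the rival's output fixed at 5, Helios's profit is π_H = (363 - 5 - q_H)q_H - (116q_H) = (358 - q_H)q_H - (116q_H).
∂π_H/∂q_H = 242 - 2q_H = 0, so q_H = 121.

121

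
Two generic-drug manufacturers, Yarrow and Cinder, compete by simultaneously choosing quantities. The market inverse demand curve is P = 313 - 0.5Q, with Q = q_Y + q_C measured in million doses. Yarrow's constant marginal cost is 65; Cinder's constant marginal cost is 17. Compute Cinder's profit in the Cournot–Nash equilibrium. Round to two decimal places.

26296.89

Yarrow's profit: π_Y = (313 - 0.5Q)q_Y - (65q_Y). Setting ∂π_Y/∂q_Y = 0: 248 - q_Y - (1/2)(q_C) = 0.
Cinder's first-order condition: 296 - q_C - (1/2)(q_Y) = 0.
Rearranging gives the reaction functions q_Y = (248 - (1/2)q_C) and q_C = (296 - (1/2)q_Y).
Substituting one into the other gives q_Y = 400/3 and q_C = 688/3.
Price P = 313 - (1/2)·(1088/3) = 395/3.
Cinder's profit: (395/3 - 17)·(688/3) = 26296.8889.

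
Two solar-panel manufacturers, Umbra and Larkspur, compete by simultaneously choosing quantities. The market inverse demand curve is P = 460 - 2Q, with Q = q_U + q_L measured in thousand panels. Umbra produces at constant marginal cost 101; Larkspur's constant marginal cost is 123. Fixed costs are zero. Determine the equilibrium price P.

228

Umbra's profit: π_U = (460 - 2Q)q_U - (101q_U). Setting ∂π_U/∂q_U = 0: 359 - 4q_U - 2(q_L) = 0.
Larkspur's first-order condition: 337 - 4q_L - 2(q_U) = 0.
Rearranging gives the reaction functions q_U = (359 - 2q_L)/4 and q_L = (337 - 2q_U)/4.
Solving the pair: q_U = 127/2, q_L = 105/2.
Total output Q = 116, so price P = 460 - 2·116 = 228.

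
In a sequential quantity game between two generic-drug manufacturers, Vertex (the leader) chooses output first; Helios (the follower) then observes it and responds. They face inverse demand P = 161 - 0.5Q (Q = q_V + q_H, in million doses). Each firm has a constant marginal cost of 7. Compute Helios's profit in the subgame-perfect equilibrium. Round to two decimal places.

2964.50

Solve by backward induction. Given q_V, the follower Helios maximises π_H = (161 - (1/2)q_V - (1/2)q_H)q_H - 7q_H.
Follower FOC: 154 - (1/2)q_V - q_H = 0, so q_H(q_V) = (154 - (1/2)q_V).
The leader anticipates this reaction. Substituting into P = 161 - 0.5Q gives P = 84 - (1/4)q_V, so π_V = (84 - (1/4)q_V)q_V - 7q_V.
The leader's first-order condition 77 - (1/2)q_V = 0 yields q_V = 154.
Then q_H = (154 - (1/2)·154) = 77.
Price P = 161 - (1/2)·231 = 91/2.
Helios's profit: (91/2 - 7)·77 = 2964.5000.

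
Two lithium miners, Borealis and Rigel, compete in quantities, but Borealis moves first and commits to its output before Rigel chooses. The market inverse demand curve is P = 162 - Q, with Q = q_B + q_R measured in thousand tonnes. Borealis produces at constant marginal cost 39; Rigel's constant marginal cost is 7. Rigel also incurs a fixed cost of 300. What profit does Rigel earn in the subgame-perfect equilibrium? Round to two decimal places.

Solve by backward induction. Given q_B, the follower Rigel maximises π_R = (162 - q_B - q_R)q_R - 7q_R.
Setting the follower's marginal profit to zero, 155 - q_B - 2q_R = 0, i.e. q_R = (155 - q_B)/2.
Borealis substitutes q_R(q_B) into its own profit: π_B = q_B(162 - q_B - (155 - q_B)/2) - 39q_B = (169/2 - (1/2)q_B)q_B - 39q_B.
Maximising: ∂π_B/∂q_B = 91/2 - q_B = 0, giving q_B = 91/2.
Then q_R = (155 - 91/2)/2 = 219/4.
Price P = 162 - 401/4 = 247/4.
Rigel's profit: (247/4 - 7)·(219/4) - 300 = 2697.5625.

2697.56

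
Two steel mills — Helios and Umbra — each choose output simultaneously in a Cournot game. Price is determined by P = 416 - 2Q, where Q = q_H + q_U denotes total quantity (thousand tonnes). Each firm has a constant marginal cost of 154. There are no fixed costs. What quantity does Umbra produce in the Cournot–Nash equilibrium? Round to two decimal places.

43.67

Each firm earns π_i = (416 - 2Q)q_i - 154q_i.
Setting ∂π_i/∂q_i = 0 with rivals' quantities fixed: 262 - 4q_i - 2q_j = 0.
By symmetry each firm produces the same amount; substituting q_j = q_i yields q_i = 262/6 = 131/3.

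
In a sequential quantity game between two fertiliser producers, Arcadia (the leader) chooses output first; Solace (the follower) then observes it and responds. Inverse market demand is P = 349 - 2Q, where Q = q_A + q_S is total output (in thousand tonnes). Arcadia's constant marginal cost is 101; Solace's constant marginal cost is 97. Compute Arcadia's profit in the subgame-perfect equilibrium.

The follower Solace best-responds to any q_A: π_S = (349 - 2Q)q_S - 97q_S.
Follower FOC: 252 - 2q_A - 4q_S = 0, so q_S(q_A) = (252 - 2q_A)/4.
Arcadia substitutes q_S(q_A) into its own profit: π_A = q_A(349 - 2q_A - (252 - 2q_A)/2) - 101q_A = (223 - q_A)q_A - 101q_A.
Maximising: ∂π_A/∂q_A = 122 - 2q_A = 0, giving q_A = 61.
Then q_S = (252 - 2·61)/4 = 65/2.
Price P = 349 - 2·(187/2) = 162.
Arcadia's profit: (162 - 101)·61 = 3721.

3721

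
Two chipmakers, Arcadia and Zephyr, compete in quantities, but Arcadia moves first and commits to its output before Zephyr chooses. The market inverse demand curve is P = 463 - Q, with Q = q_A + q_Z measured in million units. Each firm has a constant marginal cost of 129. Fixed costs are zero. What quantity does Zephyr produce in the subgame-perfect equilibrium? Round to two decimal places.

Solve by backward induction. Given q_A, the follower Zephyr maximises π_Z = (463 - q_A - q_Z)q_Z - 129q_Z.
Follower FOC: 334 - q_A - 2q_Z = 0, so q_Z(q_A) = (334 - q_A)/2.
Arcadia substitutes q_Z(q_A) into its own profit: π_A = q_A(463 - q_A - (334 - q_A)/2) - 129q_A = (296 - (1/2)q_A)q_A - 129q_A.
Maximising: ∂π_A/∂q_A = 167 - q_A = 0, giving q_A = 167.
Then q_Z = (334 - 167)/2 = 167/2.

83.50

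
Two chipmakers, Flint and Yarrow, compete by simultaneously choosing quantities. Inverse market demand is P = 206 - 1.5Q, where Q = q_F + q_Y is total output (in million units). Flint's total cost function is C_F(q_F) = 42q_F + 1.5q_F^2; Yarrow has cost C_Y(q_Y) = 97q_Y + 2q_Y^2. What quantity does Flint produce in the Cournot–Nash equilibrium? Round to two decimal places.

24.77

Flint's profit: π_F = (206 - 1.5Q)q_F - (42q_F + (3/2)q_F²). Setting ∂π_F/∂q_F = 0: 164 - 6q_F - (3/2)(q_Y) = 0.
Yarrow's first-order condition: 109 - 7q_Y - (3/2)(q_F) = 0.
So q_F = (164 - (3/2)q_Y)/6 and q_Y = (109 - (3/2)q_F)/7.
Substituting one into the other gives q_F = 24.7673 and q_Y = 544/53.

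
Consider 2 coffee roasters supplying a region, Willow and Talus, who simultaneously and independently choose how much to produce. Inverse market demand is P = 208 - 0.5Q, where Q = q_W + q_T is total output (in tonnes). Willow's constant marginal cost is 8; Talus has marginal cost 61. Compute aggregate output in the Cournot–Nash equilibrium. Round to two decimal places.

231.33

Willow's profit: π_W = (208 - 0.5Q)q_W - (8q_W). Setting ∂π_W/∂q_W = 0: 200 - q_W - (1/2)(q_T) = 0.
Talus's profit: π_T = (208 - 0.5Q)q_T - (61q_T). Setting ∂π_T/∂q_T = 0: 147 - q_T - (1/2)(q_W) = 0.
Rearranging gives the reaction functions q_W = (200 - (1/2)q_T) and q_T = (147 - (1/2)q_W).
Solving the pair: q_W = 506/3, q_T = 188/3.
Total output Q = 506/3 + 188/3 = 694/3.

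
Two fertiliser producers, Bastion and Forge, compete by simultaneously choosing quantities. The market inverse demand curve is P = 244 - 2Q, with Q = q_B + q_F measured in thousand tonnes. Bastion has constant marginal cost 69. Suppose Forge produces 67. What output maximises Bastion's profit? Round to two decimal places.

With the rival's output fixed at 67, Bastion's profit is π_B = (244 - 2·67 - 2q_B)q_B - (69q_B) = (110 - 2q_B)q_B - (69q_B).
∂π_B/∂q_B = 41 - 4q_B = 0, so q_B = 41/4.

10.25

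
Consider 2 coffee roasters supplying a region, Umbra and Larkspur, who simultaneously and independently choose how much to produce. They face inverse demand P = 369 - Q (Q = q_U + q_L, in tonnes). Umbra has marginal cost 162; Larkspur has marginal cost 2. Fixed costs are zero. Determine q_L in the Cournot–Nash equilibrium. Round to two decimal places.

Umbra's profit: π_U = (369 - Q)q_U - (162q_U). Setting ∂π_U/∂q_U = 0: 207 - 2q_U - (q_L) = 0.
Larkspur's first-order condition: 367 - 2q_L - (q_U) = 0.
So q_U = (207 - q_L)/2 and q_L = (367 - q_U)/2.
Substituting one into the other gives q_U = 47/3 and q_L = 527/3.

175.67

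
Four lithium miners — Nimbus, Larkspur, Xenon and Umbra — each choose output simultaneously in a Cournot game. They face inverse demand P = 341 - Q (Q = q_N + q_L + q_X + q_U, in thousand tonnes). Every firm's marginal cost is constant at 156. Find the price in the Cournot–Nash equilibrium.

193

Each firm earns π_i = (341 - Q)q_i - 156q_i.
First-order condition (treating rivals' output as given): 185 - 2q_i - Σ_{j≠i} q_j = 0.
By symmetry each firm produces the same amount; substituting Σ_{j≠i} q_j = 3q_i yields q_i = 185/5 = 37.
Total output Q = 148, so price P = 341 - 148 = 193.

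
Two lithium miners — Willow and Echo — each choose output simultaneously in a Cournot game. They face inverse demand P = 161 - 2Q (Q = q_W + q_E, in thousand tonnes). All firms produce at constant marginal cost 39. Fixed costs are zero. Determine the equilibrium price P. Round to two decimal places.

A representative firm's profit is π_i = q_i(161 - 2Q) - 39q_i.
Setting ∂π_i/∂q_i = 0 with rivals' quantities fixed: 122 - 4q_i - 2q_j = 0.
With identical firms every q_j equals q_i, so q_j = q_i and 122 = 6q_i, giving q_i = 61/3.
Total output Q = 122/3, so price P = 161 - 2·(122/3) = 239/3.

79.67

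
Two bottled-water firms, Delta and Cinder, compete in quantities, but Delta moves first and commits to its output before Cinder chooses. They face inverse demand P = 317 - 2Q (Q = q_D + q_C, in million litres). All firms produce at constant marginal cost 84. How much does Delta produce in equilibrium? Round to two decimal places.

58.25

Solve by backward induction. Given q_D, the follower Cinder maximises π_C = (317 - 2q_D - 2q_C)q_C - 84q_C.
∂π_C/∂q_C = 233 - 2q_D - 4q_C = 0 gives the reaction function q_C = (233 - 2q_D)/4.
Delta substitutes q_C(q_D) into its own profit: π_D = q_D(317 - 2q_D - (233 - 2q_D)/2) - 84q_D = (401/2 - q_D)q_D - 84q_D.
Leader FOC: 233/2 - 2q_D = 0, so q_D = 233/4.
Then q_C = (233 - 2·(233/4))/4 = 233/8.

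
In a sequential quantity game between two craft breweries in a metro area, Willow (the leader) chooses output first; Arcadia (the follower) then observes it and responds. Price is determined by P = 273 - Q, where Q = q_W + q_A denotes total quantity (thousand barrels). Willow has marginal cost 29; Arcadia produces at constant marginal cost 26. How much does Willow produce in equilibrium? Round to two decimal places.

Solve by backward induction. Given q_W, the follower Arcadia maximises π_A = (273 - q_W - q_A)q_A - 26q_A.
Follower FOC: 247 - q_W - 2q_A = 0, so q_A(q_W) = (247 - q_W)/2.
The leader anticipates this reaction. Substituting into P = 273 - Q gives P = 299/2 - (1/2)q_W, so π_W = (299/2 - (1/2)q_W)q_W - 29q_W.
The leader's first-order condition 241/2 - q_W = 0 yields q_W = 241/2.
Then q_A = (247 - 241/2)/2 = 253/4.

120.50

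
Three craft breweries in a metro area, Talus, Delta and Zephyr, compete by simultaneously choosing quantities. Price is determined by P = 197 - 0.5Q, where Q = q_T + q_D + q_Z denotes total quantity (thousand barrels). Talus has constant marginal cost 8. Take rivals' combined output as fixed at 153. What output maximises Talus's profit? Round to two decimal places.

With rivals' combined output fixed at 153, Talus's profit is π_T = (197 - (1/2)·153 - (1/2)q_T)q_T - (8q_T) = (241/2 - (1/2)q_T)q_T - (8q_T).
∂π_T/∂q_T = 225/2 - q_T = 0, so q_T = 225/2.

112.50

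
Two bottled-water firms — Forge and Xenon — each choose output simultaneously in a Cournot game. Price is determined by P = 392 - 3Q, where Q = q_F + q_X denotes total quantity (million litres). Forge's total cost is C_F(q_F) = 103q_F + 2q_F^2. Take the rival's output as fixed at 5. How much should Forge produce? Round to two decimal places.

27.40

With the rival's output fixed at 5, Forge's profit is π_F = (392 - 3·5 - 3q_F)q_F - (103q_F + 2q_F²) = (377 - 3q_F)q_F - (103q_F + 2q_F²).
∂π_F/∂q_F = 274 - 10q_F = 0, so q_F = 137/5.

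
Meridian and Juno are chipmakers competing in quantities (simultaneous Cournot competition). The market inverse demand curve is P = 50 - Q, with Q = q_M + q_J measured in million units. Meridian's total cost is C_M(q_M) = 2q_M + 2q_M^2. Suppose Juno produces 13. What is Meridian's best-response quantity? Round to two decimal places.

With the rival's output fixed at 13, Meridian's profit is π_M = (50 - 13 - q_M)q_M - (2q_M + 2q_M²) = (37 - q_M)q_M - (2q_M + 2q_M²).
∂π_M/∂q_M = 35 - 6q_M = 0, so q_M = 35/6.

5.83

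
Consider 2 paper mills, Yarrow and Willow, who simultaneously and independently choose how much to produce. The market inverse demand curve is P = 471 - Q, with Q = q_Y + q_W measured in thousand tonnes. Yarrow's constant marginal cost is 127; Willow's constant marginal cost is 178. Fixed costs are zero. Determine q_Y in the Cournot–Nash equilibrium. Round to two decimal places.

Yarrow's profit: π_Y = (471 - Q)q_Y - (127q_Y). Setting ∂π_Y/∂q_Y = 0: 344 - 2q_Y - (q_W) = 0.
Willow's profit: π_W = (471 - Q)q_W - (178q_W). Setting ∂π_W/∂q_W = 0: 293 - 2q_W - (q_Y) = 0.
So q_Y = (344 - q_W)/2 and q_W = (293 - q_Y)/2.
Solving the pair: q_Y = 395/3, q_W = 242/3.

131.67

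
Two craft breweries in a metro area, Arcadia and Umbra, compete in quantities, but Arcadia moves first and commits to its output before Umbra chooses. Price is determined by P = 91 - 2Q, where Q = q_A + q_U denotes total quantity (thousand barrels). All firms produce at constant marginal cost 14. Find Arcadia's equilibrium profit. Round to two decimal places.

The follower Umbra best-responds to any q_A: π_U = (91 - 2Q)q_U - 14q_U.
Follower FOC: 77 - 2q_A - 4q_U = 0, so q_U(q_A) = (77 - 2q_A)/4.
Arcadia substitutes q_U(q_A) into its own profit: π_A = q_A(91 - 2q_A - (77 - 2q_A)/2) - 14q_A = (105/2 - q_A)q_A - 14q_A.
The leader's first-order condition 77/2 - 2q_A = 0 yields q_A = 77/4.
Then q_U = (77 - 2·(77/4))/4 = 77/8.
Price P = 91 - 2·(231/8) = 133/4.
Arcadia's profit: (133/4 - 14)·(77/4) = 370.5625.

370.56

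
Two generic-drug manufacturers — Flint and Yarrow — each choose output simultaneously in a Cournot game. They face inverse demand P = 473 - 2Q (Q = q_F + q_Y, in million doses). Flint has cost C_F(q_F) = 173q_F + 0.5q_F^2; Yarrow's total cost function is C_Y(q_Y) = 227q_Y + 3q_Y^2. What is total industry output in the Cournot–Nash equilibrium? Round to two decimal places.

68.22

Flint's profit: π_F = (473 - 2Q)q_F - (173q_F + (1/2)q_F²). Setting ∂π_F/∂q_F = 0: 300 - 5q_F - 2(q_Y) = 0.
Yarrow's first-order condition: 246 - 10q_Y - 2(q_F) = 0.
Rearranging gives the reaction functions q_F = (300 - 2q_Y)/5 and q_Y = (246 - 2q_F)/10.
Solving the pair: q_F = 1254/23, q_Y = 315/23.
Total output Q = 1254/23 + 315/23 = 1569/23.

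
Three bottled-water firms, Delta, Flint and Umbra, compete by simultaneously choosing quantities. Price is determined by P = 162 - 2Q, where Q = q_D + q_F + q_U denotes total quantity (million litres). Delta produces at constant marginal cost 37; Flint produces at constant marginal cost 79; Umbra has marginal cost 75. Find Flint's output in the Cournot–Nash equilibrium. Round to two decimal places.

Delta's profit: π_D = (162 - 2Q)q_D - (37q_D). Setting ∂π_D/∂q_D = 0: 125 - 4q_D - 2(q_F + q_U) = 0.
Flint's profit: π_F = (162 - 2Q)q_F - (79q_F). Setting ∂π_F/∂q_F = 0: 83 - 4q_F - 2(q_D + q_U) = 0.
Umbra's first-order condition: 87 - 4q_U - 2(q_D + q_F) = 0.
Adding the 3 first-order conditions: 295 − 8Q = 0, so Q = 295/8.
Back-substituting: q_D = (125 − 295/4)/2 = 205/8, q_F = (83 − 295/4)/2 = 37/8, q_U = (87 − 295/4)/2 = 53/8.

4.63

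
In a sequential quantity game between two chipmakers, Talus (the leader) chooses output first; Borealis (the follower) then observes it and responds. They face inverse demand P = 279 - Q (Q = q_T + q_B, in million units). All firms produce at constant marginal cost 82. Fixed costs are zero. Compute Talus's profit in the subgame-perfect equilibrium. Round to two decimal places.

4851.13

Solve by backward induction. Given q_T, the follower Borealis maximises π_B = (279 - q_T - q_B)q_B - 82q_B.
Setting the follower's marginal profit to zero, 197 - q_T - 2q_B = 0, i.e. q_B = (197 - q_T)/2.
Talus substitutes q_B(q_T) into its own profit: π_T = q_T(279 - q_T - (197 - q_T)/2) - 82q_T = (361/2 - (1/2)q_T)q_T - 82q_T.
Maximising: ∂π_T/∂q_T = 197/2 - q_T = 0, giving q_T = 197/2.
Then q_B = (197 - 197/2)/2 = 197/4.
Price P = 279 - 591/4 = 525/4.
Talus's profit: (525/4 - 82)·(197/2) = 4851.1250.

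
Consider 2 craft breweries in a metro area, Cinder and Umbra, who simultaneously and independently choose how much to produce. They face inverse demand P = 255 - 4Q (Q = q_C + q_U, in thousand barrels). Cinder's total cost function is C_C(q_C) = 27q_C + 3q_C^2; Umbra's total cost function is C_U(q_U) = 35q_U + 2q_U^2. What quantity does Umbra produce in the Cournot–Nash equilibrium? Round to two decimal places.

14.26

Cinder's profit: π_C = (255 - 4Q)q_C - (27q_C + 3q_C²). Setting ∂π_C/∂q_C = 0: 228 - 14q_C - 4(q_U) = 0.
Umbra's first-order condition: 220 - 12q_U - 4(q_C) = 0.
Best responses: q_C = (228 - 4q_U)/14, q_U = (220 - 4q_C)/12.
Substituting one into the other gives q_C = 232/19 and q_U = 271/19.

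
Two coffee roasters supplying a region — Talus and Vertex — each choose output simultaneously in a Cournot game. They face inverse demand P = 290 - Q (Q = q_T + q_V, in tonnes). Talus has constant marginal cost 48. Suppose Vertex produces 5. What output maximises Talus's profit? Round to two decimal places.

118.50

With the rival's output fixed at 5, Talus's profit is π_T = (290 - 5 - q_T)q_T - (48q_T) = (285 - q_T)q_T - (48q_T).
∂π_T/∂q_T = 237 - 2q_T = 0, so q_T = 237/2.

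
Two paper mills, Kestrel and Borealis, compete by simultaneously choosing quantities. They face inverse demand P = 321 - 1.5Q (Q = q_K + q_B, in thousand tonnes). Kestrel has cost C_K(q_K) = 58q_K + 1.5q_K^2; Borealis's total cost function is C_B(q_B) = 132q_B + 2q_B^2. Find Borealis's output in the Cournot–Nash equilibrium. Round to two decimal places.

18.60

Kestrel's profit: π_K = (321 - 1.5Q)q_K - (58q_K + (3/2)q_K²). Setting ∂π_K/∂q_K = 0: 263 - 6q_K - (3/2)(q_B) = 0.
Borealis's profit: π_B = (321 - 1.5Q)q_B - (132q_B + 2q_B²). Setting ∂π_B/∂q_B = 0: 189 - 7q_B - (3/2)(q_K) = 0.
Rearranging gives the reaction functions q_K = (263 - (3/2)q_B)/6 and q_B = (189 - (3/2)q_K)/7.
Solving the pair: q_K = 39.1824, q_B = 986/53.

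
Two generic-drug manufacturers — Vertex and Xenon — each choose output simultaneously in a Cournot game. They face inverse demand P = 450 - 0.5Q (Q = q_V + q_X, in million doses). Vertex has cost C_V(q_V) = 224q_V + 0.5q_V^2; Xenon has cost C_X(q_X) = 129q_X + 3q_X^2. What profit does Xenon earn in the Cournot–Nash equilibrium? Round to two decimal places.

Vertex's profit: π_V = (450 - 0.5Q)q_V - (224q_V + (1/2)q_V²). Setting ∂π_V/∂q_V = 0: 226 - 2q_V - (1/2)(q_X) = 0.
Xenon's first-order condition: 321 - 7q_X - (1/2)(q_V) = 0.
Rearranging gives the reaction functions q_V = (226 - (1/2)q_X)/2 and q_X = (321 - (1/2)q_V)/7.
Substituting one into the other gives q_V = 103.3818 and q_X = 38.4727.
Price P = 450 - (1/2)·141.8545 = 379.0727.
Xenon's profit: 379.0727·38.4727 - 129·38.4727 - 3·38.4727² = 5180.5276.

5180.53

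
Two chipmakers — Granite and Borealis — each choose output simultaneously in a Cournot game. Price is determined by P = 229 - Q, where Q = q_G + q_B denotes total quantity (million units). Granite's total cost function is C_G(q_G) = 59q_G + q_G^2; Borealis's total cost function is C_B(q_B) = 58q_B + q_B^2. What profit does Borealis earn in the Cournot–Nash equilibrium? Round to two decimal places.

2348.41

Granite's profit: π_G = (229 - Q)q_G - (59q_G + q_G²). Setting ∂π_G/∂q_G = 0: 170 - 4q_G - (q_B) = 0.
Borealis's first-order condition: 171 - 4q_B - (q_G) = 0.
Rearranging gives the reaction functions q_G = (170 - q_B)/4 and q_B = (171 - q_G)/4.
Substituting one into the other gives q_G = 509/15 and q_B = 514/15.
Price P = 229 - 341/5 = 804/5.
Borealis's profit: (804/5)·(514/15) - 58·(514/15) - (514/15)² = 2348.4089.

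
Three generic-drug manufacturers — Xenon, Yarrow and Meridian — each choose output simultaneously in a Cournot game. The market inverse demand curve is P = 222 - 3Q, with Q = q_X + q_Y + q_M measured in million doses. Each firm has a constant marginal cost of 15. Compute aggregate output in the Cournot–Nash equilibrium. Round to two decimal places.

51.75

A representative firm's profit is π_i = q_i(222 - 3Q) - 15q_i.
Setting ∂π_i/∂q_i = 0 with rivals' quantities fixed: 207 - 6q_i - 3·Σ_{j≠i} q_j = 0.
By symmetry each firm produces the same amount; substituting Σ_{j≠i} q_j = 2q_i yields q_i = 207/12 = 69/4.
Total output Q = 69/4 + 69/4 + 69/4 = 207/4.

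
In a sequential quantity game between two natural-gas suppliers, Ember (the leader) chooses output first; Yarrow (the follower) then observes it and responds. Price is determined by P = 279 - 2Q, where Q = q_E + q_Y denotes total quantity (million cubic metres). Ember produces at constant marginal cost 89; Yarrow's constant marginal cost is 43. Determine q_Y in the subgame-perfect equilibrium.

Solve by backward induction. Given q_E, the follower Yarrow maximises π_Y = (279 - 2q_E - 2q_Y)q_Y - 43q_Y.
Follower FOC: 236 - 2q_E - 4q_Y = 0, so q_Y(q_E) = (236 - 2q_E)/4.
Ember substitutes q_Y(q_E) into its own profit: π_E = q_E(279 - 2q_E - (236 - 2q_E)/2) - 89q_E = (161 - q_E)q_E - 89q_E.
Maximising: ∂π_E/∂q_E = 72 - 2q_E = 0, giving q_E = 36.
Then q_Y = (236 - 2·36)/4 = 41.

41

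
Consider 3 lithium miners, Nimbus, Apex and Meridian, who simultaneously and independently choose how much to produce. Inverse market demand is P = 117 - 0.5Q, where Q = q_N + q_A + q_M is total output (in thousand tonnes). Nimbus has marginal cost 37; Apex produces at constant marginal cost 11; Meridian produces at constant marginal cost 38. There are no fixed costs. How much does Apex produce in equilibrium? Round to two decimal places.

Nimbus's profit: π_N = (117 - 0.5Q)q_N - (37q_N). Setting ∂π_N/∂q_N = 0: 80 - q_N - (1/2)(q_A + q_M) = 0.
Apex's first-order condition: 106 - q_A - (1/2)(q_N + q_M) = 0.
Meridian's profit: π_M = (117 - 0.5Q)q_M - (38q_M). Setting ∂π_M/∂q_M = 0: 79 - q_M - (1/2)(q_N + q_A) = 0.
Summing all 3 equations gives 265 − 2Q = 0, hence Q = 265/2.
Back-substituting: q_N = (80 − 265/4)/(1/2) = 55/2, q_A = (106 − 265/4)/(1/2) = 159/2, q_M = (79 − 265/4)/(1/2) = 51/2.

79.50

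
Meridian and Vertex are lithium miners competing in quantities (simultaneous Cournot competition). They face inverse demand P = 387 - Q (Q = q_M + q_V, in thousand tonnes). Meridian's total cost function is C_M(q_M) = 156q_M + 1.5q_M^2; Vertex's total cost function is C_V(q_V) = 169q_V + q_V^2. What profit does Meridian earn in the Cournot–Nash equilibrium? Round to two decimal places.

3451.77

Meridian's profit: π_M = (387 - Q)q_M - (156q_M + (3/2)q_M²). Setting ∂π_M/∂q_M = 0: 231 - 5q_M - (q_V) = 0.
Vertex's first-order condition: 218 - 4q_V - (q_M) = 0.
Best responses: q_M = (231 - q_V)/5, q_V = (218 - q_M)/4.
Substituting one into the other gives q_M = 706/19 and q_V = 859/19.
Price P = 387 - 1565/19 = 304.6316.
Meridian's profit: 304.6316·(706/19) - 156·(706/19) - (3/2)(706/19)² = 3451.7729.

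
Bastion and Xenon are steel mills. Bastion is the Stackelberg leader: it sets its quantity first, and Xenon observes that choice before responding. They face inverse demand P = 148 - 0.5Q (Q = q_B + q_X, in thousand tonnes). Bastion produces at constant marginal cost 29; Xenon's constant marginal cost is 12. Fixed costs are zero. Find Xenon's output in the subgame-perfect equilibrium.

85

The follower Xenon best-responds to any q_B: π_X = (148 - 0.5Q)q_X - 12q_X.
Setting the follower's marginal profit to zero, 136 - (1/2)q_B - q_X = 0, i.e. q_X = (136 - (1/2)q_B).
Bastion substitutes q_X(q_B) into its own profit: π_B = q_B(148 - (1/2)q_B - (136 - (1/2)q_B)/2) - 29q_B = (80 - (1/4)q_B)q_B - 29q_B.
Leader FOC: 51 - (1/2)q_B = 0, so q_B = 102.
Then q_X = (136 - (1/2)·102) = 85.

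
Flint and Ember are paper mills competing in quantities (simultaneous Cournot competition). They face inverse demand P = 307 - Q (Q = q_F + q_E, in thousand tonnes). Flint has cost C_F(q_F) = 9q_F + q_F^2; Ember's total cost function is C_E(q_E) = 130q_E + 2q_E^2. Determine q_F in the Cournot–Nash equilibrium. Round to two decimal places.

70.04

Flint's profit: π_F = (307 - Q)q_F - (9q_F + q_F²). Setting ∂π_F/∂q_F = 0: 298 - 4q_F - (q_E) = 0.
Ember's profit: π_E = (307 - Q)q_E - (130q_E + 2q_E²). Setting ∂π_E/∂q_E = 0: 177 - 6q_E - (q_F) = 0.
Best responses: q_F = (298 - q_E)/4, q_E = (177 - q_F)/6.
Substituting one into the other gives q_F = 1611/23 and q_E = 410/23.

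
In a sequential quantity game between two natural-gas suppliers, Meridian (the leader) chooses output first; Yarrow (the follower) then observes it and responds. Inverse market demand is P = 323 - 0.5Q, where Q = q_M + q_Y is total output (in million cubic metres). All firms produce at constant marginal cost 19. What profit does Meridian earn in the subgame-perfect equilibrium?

23104

Solve by backward induction. Given q_M, the follower Yarrow maximises π_Y = (323 - (1/2)q_M - (1/2)q_Y)q_Y - 19q_Y.
Setting the follower's marginal profit to zero, 304 - (1/2)q_M - q_Y = 0, i.e. q_Y = (304 - (1/2)q_M).
The leader anticipates this reaction. Substituting into P = 323 - 0.5Q gives P = 171 - (1/4)q_M, so π_M = (171 - (1/4)q_M)q_M - 19q_M.
Leader FOC: 152 - (1/2)q_M = 0, so q_M = 304.
Then q_Y = (304 - (1/2)·304) = 152.
Price P = 323 - (1/2)·456 = 95.
Meridian's profit: (95 - 19)·304 = 23104.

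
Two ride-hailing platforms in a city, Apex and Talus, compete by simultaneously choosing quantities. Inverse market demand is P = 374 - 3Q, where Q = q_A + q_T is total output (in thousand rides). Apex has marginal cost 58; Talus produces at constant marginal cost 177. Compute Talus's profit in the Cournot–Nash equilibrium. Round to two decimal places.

225.33

Apex's profit: π_A = (374 - 3Q)q_A - (58q_A). Setting ∂π_A/∂q_A = 0: 316 - 6q_A - 3(q_T) = 0.
Talus's profit: π_T = (374 - 3Q)q_T - (177q_T). Setting ∂π_T/∂q_T = 0: 197 - 6q_T - 3(q_A) = 0.
Rearranging gives the reaction functions q_A = (316 - 3q_T)/6 and q_T = (197 - 3q_A)/6.
Solving the pair: q_A = 145/3, q_T = 26/3.
Price P = 374 - 3·57 = 203.
Talus's profit: (203 - 177)·(26/3) = 676/3.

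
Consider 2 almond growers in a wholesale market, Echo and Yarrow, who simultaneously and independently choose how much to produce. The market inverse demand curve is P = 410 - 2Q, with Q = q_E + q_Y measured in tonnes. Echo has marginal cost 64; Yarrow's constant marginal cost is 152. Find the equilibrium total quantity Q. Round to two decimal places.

100.67

Echo's profit: π_E = (410 - 2Q)q_E - (64q_E). Setting ∂π_E/∂q_E = 0: 346 - 4q_E - 2(q_Y) = 0.
Yarrow's first-order condition: 258 - 4q_Y - 2(q_E) = 0.
So q_E = (346 - 2q_Y)/4 and q_Y = (258 - 2q_E)/4.
Solving the pair: q_E = 217/3, q_Y = 85/3.
Total output Q = 217/3 + 85/3 = 302/3.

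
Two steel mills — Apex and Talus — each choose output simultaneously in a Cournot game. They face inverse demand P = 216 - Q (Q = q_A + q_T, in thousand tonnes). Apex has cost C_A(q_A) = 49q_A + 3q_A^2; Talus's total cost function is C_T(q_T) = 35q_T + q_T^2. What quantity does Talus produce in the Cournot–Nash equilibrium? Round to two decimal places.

Apex's profit: π_A = (216 - Q)q_A - (49q_A + 3q_A²). Setting ∂π_A/∂q_A = 0: 167 - 8q_A - (q_T) = 0.
Talus's profit: π_T = (216 - Q)q_T - (35q_T + q_T²). Setting ∂π_T/∂q_T = 0: 181 - 4q_T - (q_A) = 0.
So q_A = (167 - q_T)/8 and q_T = (181 - q_A)/4.
Solving the pair: q_A = 487/31, q_T = 1281/31.

41.32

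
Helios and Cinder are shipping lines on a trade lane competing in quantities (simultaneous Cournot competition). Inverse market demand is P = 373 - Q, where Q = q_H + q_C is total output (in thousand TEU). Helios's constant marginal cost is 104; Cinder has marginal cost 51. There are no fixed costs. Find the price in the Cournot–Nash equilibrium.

Helios's profit: π_H = (373 - Q)q_H - (104q_H). Setting ∂π_H/∂q_H = 0: 269 - 2q_H - (q_C) = 0.
Cinder's profit: π_C = (373 - Q)q_C - (51q_C). Setting ∂π_C/∂q_C = 0: 322 - 2q_C - (q_H) = 0.
Rearranging gives the reaction functions q_H = (269 - q_C)/2 and q_C = (322 - q_H)/2.
Substituting one into the other gives q_H = 72 and q_C = 125.
Total output Q = 197, so price P = 373 - 197 = 176.

176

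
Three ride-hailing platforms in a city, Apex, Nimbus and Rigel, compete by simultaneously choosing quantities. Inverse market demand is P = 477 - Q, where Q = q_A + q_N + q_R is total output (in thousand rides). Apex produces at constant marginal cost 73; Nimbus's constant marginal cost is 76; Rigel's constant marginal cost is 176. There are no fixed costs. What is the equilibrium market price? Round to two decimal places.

200.50

Apex's profit: π_A = (477 - Q)q_A - (73q_A). Setting ∂π_A/∂q_A = 0: 404 - 2q_A - (q_N + q_R) = 0.
Nimbus's first-order condition: 401 - 2q_N - (q_A + q_R) = 0.
Rigel's profit: π_R = (477 - Q)q_R - (176q_R). Setting ∂π_R/∂q_R = 0: 301 - 2q_R - (q_A + q_N) = 0.
Adding the 3 first-order conditions: 1106 − 4Q = 0, so Q = 553/2.
Back-substituting: q_A = (404 − 553/2) = 255/2, q_N = (401 − 553/2) = 249/2, q_R = (301 − 553/2) = 49/2.
Total output Q = 553/2, so price P = 477 - 553/2 = 401/2.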